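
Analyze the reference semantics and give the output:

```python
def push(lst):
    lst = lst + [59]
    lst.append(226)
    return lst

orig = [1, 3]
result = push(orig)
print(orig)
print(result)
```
[1, 3]
[1, 3, 59, 226]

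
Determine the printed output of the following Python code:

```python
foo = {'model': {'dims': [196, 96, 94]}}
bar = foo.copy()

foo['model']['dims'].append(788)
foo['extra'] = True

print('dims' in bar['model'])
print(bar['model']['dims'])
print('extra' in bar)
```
True
[196, 96, 94, 788]
False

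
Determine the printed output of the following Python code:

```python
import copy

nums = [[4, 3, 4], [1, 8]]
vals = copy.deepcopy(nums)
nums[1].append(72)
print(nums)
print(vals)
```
[[4, 3, 4], [1, 8, 72]]
[[4, 3, 4], [1, 8]]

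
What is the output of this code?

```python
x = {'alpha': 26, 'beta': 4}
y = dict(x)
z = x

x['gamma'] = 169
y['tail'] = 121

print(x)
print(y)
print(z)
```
{'alpha': 26, 'beta': 4, 'gamma': 169}
{'alpha': 26, 'beta': 4, 'tail': 121}
{'alpha': 26, 'beta': 4, 'gamma': 169}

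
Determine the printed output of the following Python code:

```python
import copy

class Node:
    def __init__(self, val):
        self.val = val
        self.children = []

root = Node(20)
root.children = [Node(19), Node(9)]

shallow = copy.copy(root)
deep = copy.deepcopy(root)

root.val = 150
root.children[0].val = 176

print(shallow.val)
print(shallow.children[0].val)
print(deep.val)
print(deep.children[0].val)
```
20
176
20
19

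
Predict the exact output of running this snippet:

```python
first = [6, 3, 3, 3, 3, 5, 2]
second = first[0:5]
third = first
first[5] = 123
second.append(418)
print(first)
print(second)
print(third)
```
[6, 3, 3, 3, 3, 123, 2]
[6, 3, 3, 3, 3, 418]
[6, 3, 3, 3, 3, 123, 2]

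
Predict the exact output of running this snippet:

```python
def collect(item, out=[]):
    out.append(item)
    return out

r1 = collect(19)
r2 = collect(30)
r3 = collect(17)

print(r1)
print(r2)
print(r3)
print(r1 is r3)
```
[19, 30, 17]
[19, 30, 17]
[19, 30, 17]
True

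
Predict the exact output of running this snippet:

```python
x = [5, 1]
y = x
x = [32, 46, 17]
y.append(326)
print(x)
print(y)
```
[32, 46, 17]
[5, 1, 326]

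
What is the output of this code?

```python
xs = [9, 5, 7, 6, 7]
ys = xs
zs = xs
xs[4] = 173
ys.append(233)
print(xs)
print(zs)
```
[9, 5, 7, 6, 173, 233]
[9, 5, 7, 6, 173, 233]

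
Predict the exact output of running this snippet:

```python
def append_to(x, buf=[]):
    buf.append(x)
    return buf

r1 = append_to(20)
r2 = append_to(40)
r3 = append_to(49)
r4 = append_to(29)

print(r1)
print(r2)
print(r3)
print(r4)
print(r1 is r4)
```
[20, 40, 49, 29]
[20, 40, 49, 29]
[20, 40, 49, 29]
[20, 40, 49, 29]
True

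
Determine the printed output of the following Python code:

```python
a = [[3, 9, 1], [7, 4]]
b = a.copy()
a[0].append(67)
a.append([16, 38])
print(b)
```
[[3, 9, 1, 67], [7, 4]]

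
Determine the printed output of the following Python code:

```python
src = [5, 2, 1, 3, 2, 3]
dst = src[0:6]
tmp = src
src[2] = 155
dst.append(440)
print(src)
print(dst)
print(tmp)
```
[5, 2, 155, 3, 2, 3]
[5, 2, 1, 3, 2, 3, 440]
[5, 2, 155, 3, 2, 3]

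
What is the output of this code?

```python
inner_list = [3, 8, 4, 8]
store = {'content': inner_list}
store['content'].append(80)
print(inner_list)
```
[3, 8, 4, 8, 80]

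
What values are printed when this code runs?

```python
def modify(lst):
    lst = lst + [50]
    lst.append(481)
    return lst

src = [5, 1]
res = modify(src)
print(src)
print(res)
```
[5, 1]
[5, 1, 50, 481]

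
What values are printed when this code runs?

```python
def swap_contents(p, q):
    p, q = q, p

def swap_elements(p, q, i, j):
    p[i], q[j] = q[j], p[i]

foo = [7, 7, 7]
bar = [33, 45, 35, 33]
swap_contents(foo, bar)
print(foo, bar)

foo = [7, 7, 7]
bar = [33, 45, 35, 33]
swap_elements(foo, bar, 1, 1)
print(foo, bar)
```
[7, 7, 7] [33, 45, 35, 33]
[7, 45, 7] [33, 7, 35, 33]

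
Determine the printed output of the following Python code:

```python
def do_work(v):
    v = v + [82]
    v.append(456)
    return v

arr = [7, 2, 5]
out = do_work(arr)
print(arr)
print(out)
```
[7, 2, 5]
[7, 2, 5, 82, 456]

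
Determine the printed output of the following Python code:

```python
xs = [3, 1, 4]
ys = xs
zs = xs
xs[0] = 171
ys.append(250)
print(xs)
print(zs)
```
[171, 1, 4, 250]
[171, 1, 4, 250]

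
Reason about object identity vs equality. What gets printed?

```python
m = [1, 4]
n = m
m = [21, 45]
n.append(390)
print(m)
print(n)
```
[21, 45]
[1, 4, 390]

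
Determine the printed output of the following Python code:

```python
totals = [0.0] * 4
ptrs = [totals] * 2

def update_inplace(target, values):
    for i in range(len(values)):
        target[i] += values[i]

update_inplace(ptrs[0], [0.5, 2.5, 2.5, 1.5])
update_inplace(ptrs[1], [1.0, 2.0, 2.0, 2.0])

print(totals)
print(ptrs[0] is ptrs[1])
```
[1.5, 4.5, 4.5, 3.5]
True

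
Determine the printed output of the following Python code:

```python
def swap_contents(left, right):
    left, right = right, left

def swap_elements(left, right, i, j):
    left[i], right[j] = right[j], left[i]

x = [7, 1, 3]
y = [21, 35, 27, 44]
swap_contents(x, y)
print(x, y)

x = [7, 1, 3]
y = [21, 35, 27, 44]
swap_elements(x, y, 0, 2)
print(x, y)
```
[7, 1, 3] [21, 35, 27, 44]
[27, 1, 3] [21, 35, 7, 44]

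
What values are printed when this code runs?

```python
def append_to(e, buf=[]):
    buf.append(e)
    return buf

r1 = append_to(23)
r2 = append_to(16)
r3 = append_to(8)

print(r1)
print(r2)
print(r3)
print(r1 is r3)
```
[23, 16, 8]
[23, 16, 8]
[23, 16, 8]
True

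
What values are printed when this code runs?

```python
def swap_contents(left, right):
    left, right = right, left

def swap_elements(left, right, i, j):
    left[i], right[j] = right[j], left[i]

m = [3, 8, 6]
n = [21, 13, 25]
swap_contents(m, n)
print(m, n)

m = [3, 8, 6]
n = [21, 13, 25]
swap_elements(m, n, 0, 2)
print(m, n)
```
[3, 8, 6] [21, 13, 25]
[25, 8, 6] [21, 13, 3]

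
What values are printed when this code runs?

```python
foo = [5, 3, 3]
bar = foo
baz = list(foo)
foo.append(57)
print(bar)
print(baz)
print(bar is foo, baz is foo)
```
[5, 3, 3, 57]
[5, 3, 3]
True False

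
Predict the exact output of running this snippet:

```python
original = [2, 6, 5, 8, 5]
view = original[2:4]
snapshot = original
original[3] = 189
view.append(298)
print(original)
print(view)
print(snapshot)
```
[2, 6, 5, 189, 5]
[5, 8, 298]
[2, 6, 5, 189, 5]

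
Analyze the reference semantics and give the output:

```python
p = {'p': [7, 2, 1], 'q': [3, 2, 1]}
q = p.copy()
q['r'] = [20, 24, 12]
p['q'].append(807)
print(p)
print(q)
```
{'p': [7, 2, 1], 'q': [3, 2, 1, 807]}
{'p': [7, 2, 1], 'q': [3, 2, 1, 807], 'r': [20, 24, 12]}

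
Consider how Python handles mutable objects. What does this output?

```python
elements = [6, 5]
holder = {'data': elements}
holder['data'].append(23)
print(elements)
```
[6, 5, 23]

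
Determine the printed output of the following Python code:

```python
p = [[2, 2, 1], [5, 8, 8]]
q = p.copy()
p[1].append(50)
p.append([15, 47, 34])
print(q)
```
[[2, 2, 1], [5, 8, 8, 50]]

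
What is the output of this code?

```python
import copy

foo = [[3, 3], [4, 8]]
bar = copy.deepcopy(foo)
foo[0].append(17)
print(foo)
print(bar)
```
[[3, 3, 17], [4, 8]]
[[3, 3], [4, 8]]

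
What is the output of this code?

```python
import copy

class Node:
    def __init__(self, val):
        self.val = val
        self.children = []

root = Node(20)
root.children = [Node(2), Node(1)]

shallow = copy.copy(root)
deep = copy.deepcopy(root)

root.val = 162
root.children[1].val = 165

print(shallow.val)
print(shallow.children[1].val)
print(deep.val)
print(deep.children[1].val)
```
20
165
20
1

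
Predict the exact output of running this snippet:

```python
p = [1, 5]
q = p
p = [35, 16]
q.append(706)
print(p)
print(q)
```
[35, 16]
[1, 5, 706]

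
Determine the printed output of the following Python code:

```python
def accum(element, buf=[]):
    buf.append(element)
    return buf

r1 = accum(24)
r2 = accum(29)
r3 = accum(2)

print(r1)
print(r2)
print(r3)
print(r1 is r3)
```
[24, 29, 2]
[24, 29, 2]
[24, 29, 2]
True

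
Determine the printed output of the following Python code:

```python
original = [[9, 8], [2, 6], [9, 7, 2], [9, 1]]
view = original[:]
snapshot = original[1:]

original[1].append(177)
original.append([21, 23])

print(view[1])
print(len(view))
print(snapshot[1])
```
[2, 6, 177]
4
[9, 7, 2]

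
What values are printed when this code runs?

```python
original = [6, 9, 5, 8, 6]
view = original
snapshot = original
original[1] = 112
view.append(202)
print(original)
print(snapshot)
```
[6, 112, 5, 8, 6, 202]
[6, 112, 5, 8, 6, 202]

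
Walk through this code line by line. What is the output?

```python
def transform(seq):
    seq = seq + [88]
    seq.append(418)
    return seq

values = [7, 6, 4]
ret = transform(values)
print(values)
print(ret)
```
[7, 6, 4]
[7, 6, 4, 88, 418]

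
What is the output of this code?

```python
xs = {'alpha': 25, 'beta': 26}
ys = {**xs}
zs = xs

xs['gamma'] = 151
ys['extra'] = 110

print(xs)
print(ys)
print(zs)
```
{'alpha': 25, 'beta': 26, 'gamma': 151}
{'alpha': 25, 'beta': 26, 'extra': 110}
{'alpha': 25, 'beta': 26, 'gamma': 151}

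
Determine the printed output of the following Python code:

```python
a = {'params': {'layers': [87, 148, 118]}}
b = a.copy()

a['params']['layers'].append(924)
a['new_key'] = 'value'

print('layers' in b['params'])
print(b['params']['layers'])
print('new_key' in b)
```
True
[87, 148, 118, 924]
False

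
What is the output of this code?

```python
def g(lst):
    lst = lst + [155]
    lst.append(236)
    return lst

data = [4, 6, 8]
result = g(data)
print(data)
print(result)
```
[4, 6, 8]
[4, 6, 8, 155, 236]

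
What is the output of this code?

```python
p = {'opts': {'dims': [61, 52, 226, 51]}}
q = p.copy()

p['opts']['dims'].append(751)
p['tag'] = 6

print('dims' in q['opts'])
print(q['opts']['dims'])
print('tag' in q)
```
True
[61, 52, 226, 51, 751]
False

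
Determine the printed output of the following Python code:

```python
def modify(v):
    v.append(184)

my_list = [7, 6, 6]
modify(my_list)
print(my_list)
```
[7, 6, 6, 184]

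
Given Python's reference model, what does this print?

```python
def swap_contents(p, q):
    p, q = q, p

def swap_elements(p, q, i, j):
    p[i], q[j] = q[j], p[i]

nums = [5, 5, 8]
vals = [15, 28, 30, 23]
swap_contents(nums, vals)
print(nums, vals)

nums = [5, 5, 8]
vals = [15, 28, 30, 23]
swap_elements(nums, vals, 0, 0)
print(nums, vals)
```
[5, 5, 8] [15, 28, 30, 23]
[15, 5, 8] [5, 28, 30, 23]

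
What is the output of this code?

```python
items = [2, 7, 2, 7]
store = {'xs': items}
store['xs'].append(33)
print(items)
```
[2, 7, 2, 7, 33]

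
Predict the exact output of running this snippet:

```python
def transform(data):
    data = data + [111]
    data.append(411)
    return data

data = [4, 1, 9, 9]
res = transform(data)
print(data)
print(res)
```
[4, 1, 9, 9]
[4, 1, 9, 9, 111, 411]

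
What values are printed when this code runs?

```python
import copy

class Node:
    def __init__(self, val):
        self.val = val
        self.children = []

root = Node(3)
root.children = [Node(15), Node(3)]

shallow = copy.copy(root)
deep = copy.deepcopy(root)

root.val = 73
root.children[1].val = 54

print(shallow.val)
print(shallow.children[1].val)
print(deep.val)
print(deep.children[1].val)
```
3
54
3
3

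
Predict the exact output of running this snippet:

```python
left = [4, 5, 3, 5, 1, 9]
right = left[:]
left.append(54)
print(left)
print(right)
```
[4, 5, 3, 5, 1, 9, 54]
[4, 5, 3, 5, 1, 9]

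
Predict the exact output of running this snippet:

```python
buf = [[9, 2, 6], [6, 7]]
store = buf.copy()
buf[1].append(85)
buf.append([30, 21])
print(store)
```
[[9, 2, 6], [6, 7, 85]]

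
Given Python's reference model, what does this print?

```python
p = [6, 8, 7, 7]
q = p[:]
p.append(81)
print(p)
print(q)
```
[6, 8, 7, 7, 81]
[6, 8, 7, 7]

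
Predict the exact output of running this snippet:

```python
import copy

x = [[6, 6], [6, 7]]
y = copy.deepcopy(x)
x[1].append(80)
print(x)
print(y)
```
[[6, 6], [6, 7, 80]]
[[6, 6], [6, 7]]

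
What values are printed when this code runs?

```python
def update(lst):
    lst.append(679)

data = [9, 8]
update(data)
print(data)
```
[9, 8, 679]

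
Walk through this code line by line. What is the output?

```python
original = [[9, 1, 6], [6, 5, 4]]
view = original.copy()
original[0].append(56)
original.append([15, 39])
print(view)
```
[[9, 1, 6, 56], [6, 5, 4]]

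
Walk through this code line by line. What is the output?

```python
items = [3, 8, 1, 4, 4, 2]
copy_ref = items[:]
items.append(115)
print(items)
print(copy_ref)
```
[3, 8, 1, 4, 4, 2, 115]
[3, 8, 1, 4, 4, 2]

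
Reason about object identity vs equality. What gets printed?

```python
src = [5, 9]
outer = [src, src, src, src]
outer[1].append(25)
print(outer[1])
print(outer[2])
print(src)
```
[5, 9, 25]
[5, 9, 25]
[5, 9, 25]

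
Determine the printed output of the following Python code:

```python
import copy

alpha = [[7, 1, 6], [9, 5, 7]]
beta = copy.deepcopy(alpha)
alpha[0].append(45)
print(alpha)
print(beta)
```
[[7, 1, 6, 45], [9, 5, 7]]
[[7, 1, 6], [9, 5, 7]]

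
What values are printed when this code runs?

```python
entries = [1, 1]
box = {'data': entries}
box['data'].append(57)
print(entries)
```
[1, 1, 57]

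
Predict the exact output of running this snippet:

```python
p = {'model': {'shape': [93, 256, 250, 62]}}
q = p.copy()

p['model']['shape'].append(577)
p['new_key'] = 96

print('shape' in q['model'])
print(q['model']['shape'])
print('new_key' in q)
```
True
[93, 256, 250, 62, 577]
False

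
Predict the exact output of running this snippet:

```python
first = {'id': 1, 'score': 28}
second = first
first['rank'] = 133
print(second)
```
{'id': 1, 'score': 28, 'rank': 133}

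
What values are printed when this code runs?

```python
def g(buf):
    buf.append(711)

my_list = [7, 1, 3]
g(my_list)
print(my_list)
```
[7, 1, 3, 711]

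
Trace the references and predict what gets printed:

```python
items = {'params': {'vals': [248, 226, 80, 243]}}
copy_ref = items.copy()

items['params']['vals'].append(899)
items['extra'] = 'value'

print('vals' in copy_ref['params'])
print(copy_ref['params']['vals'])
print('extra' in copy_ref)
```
True
[248, 226, 80, 243, 899]
False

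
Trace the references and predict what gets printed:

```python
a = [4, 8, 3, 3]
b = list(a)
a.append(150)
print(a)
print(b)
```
[4, 8, 3, 3, 150]
[4, 8, 3, 3]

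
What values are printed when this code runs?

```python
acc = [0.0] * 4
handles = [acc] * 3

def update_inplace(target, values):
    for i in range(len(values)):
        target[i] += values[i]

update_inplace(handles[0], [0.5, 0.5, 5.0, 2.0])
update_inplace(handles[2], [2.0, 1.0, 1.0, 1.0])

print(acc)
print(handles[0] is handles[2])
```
[2.5, 1.5, 6.0, 3.0]
True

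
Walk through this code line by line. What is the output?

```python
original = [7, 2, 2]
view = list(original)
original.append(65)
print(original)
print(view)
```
[7, 2, 2, 65]
[7, 2, 2]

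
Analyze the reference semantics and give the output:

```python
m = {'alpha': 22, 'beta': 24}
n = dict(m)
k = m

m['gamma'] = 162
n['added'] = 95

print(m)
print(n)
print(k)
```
{'alpha': 22, 'beta': 24, 'gamma': 162}
{'alpha': 22, 'beta': 24, 'added': 95}
{'alpha': 22, 'beta': 24, 'gamma': 162}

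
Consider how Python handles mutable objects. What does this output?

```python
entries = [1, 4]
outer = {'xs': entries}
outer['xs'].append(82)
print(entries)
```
[1, 4, 82]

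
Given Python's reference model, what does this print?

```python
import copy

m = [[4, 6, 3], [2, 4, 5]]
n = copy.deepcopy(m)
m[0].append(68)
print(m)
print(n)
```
[[4, 6, 3, 68], [2, 4, 5]]
[[4, 6, 3], [2, 4, 5]]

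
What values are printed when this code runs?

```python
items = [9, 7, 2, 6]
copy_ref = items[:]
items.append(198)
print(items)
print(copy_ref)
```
[9, 7, 2, 6, 198]
[9, 7, 2, 6]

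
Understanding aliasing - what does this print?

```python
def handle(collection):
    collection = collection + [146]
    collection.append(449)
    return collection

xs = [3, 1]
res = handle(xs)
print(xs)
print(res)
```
[3, 1]
[3, 1, 146, 449]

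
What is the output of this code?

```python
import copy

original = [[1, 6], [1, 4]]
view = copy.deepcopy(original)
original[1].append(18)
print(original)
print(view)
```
[[1, 6], [1, 4, 18]]
[[1, 6], [1, 4]]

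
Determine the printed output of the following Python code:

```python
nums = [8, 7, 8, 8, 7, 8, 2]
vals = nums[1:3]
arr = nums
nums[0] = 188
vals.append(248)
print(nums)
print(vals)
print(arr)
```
[188, 7, 8, 8, 7, 8, 2]
[7, 8, 248]
[188, 7, 8, 8, 7, 8, 2]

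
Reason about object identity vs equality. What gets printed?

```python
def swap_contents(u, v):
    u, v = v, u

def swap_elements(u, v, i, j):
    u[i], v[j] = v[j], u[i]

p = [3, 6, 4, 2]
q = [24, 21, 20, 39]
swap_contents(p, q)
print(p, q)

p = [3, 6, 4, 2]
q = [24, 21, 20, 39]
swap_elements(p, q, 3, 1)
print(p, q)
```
[3, 6, 4, 2] [24, 21, 20, 39]
[3, 6, 4, 21] [24, 2, 20, 39]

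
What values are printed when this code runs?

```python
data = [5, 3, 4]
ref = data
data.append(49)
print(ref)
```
[5, 3, 4, 49]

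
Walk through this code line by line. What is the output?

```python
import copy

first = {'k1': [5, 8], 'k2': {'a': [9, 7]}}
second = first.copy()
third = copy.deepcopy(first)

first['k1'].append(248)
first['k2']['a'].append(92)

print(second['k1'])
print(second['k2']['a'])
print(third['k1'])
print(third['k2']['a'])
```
[5, 8, 248]
[9, 7, 92]
[5, 8]
[9, 7]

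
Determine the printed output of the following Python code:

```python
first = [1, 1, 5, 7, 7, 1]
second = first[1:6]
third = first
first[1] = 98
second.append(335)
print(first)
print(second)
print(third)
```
[1, 98, 5, 7, 7, 1]
[1, 5, 7, 7, 1, 335]
[1, 98, 5, 7, 7, 1]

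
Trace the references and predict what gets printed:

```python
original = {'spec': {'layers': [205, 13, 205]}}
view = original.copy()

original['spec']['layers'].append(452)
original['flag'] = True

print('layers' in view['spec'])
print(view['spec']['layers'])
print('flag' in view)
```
True
[205, 13, 205, 452]
False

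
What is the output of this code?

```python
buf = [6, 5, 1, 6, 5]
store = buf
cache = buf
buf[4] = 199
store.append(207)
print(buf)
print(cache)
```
[6, 5, 1, 6, 199, 207]
[6, 5, 1, 6, 199, 207]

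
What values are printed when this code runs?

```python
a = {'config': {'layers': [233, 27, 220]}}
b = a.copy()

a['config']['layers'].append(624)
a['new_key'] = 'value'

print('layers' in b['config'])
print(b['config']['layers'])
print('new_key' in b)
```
True
[233, 27, 220, 624]
False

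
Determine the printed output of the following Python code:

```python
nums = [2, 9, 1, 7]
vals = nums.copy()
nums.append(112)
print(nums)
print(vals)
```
[2, 9, 1, 7, 112]
[2, 9, 1, 7]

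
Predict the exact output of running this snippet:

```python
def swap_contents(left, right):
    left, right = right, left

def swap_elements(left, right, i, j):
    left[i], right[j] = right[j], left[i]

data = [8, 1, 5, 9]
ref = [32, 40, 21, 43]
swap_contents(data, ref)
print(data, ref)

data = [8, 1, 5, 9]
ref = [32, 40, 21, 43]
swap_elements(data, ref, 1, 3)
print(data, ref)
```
[8, 1, 5, 9] [32, 40, 21, 43]
[8, 43, 5, 9] [32, 40, 21, 1]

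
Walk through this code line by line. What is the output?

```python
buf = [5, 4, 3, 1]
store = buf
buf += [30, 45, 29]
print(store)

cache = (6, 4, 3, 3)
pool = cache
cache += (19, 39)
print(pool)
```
[5, 4, 3, 1, 30, 45, 29]
(6, 4, 3, 3)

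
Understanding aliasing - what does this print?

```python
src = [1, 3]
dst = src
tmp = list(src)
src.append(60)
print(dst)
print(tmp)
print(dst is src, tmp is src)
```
[1, 3, 60]
[1, 3]
True False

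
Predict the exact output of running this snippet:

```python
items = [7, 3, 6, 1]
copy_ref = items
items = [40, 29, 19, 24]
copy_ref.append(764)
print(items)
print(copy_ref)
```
[40, 29, 19, 24]
[7, 3, 6, 1, 764]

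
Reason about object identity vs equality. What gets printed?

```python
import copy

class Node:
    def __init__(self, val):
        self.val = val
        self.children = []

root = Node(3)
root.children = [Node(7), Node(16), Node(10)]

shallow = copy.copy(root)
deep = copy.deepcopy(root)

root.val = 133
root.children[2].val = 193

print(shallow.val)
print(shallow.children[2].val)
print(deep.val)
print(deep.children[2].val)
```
3
193
3
10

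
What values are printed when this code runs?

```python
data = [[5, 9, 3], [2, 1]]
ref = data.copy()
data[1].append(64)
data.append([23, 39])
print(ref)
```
[[5, 9, 3], [2, 1, 64]]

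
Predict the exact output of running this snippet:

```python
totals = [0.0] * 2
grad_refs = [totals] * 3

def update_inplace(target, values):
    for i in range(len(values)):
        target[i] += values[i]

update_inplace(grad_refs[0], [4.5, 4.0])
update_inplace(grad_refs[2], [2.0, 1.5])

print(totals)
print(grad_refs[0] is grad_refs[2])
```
[6.5, 5.5]
True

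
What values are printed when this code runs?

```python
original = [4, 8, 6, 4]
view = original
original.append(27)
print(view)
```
[4, 8, 6, 4, 27]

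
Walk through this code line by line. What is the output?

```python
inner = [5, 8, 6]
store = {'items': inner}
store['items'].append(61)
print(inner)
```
[5, 8, 6, 61]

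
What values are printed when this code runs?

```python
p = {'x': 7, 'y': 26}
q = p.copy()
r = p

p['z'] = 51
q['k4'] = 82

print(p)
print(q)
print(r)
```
{'x': 7, 'y': 26, 'z': 51}
{'x': 7, 'y': 26, 'k4': 82}
{'x': 7, 'y': 26, 'z': 51}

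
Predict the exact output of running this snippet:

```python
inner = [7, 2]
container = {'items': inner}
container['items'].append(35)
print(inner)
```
[7, 2, 35]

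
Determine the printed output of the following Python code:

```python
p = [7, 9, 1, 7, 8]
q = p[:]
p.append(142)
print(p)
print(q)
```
[7, 9, 1, 7, 8, 142]
[7, 9, 1, 7, 8]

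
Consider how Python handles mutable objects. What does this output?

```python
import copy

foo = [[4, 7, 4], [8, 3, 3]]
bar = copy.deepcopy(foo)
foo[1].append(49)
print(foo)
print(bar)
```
[[4, 7, 4], [8, 3, 3, 49]]
[[4, 7, 4], [8, 3, 3]]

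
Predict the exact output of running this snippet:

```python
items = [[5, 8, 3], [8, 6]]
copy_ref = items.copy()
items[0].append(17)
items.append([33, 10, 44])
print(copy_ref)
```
[[5, 8, 3, 17], [8, 6]]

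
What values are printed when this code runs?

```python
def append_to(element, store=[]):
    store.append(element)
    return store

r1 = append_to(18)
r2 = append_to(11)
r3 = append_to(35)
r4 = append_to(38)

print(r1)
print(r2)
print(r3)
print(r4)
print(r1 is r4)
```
[18, 11, 35, 38]
[18, 11, 35, 38]
[18, 11, 35, 38]
[18, 11, 35, 38]
True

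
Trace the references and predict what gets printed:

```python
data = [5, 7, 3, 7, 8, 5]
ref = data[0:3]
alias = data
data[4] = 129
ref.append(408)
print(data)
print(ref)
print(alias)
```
[5, 7, 3, 7, 129, 5]
[5, 7, 3, 408]
[5, 7, 3, 7, 129, 5]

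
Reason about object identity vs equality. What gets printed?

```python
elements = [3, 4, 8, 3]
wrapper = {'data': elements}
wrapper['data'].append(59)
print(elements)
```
[3, 4, 8, 3, 59]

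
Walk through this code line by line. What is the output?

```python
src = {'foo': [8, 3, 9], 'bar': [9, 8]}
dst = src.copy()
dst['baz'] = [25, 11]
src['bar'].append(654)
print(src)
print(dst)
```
{'foo': [8, 3, 9], 'bar': [9, 8, 654]}
{'foo': [8, 3, 9], 'bar': [9, 8, 654], 'baz': [25, 11]}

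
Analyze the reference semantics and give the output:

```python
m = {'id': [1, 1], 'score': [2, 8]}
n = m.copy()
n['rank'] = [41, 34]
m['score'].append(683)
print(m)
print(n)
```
{'id': [1, 1], 'score': [2, 8, 683]}
{'id': [1, 1], 'score': [2, 8, 683], 'rank': [41, 34]}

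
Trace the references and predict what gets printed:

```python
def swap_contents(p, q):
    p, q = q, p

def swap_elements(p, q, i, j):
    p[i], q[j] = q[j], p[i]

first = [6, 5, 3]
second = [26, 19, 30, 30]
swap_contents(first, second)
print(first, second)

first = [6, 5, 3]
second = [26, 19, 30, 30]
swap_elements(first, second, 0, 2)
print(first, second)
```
[6, 5, 3] [26, 19, 30, 30]
[30, 5, 3] [26, 19, 6, 30]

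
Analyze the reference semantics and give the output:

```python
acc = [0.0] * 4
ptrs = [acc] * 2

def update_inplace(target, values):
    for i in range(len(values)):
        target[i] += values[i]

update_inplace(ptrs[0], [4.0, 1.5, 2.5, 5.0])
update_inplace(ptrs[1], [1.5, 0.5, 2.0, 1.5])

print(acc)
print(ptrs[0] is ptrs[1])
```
[5.5, 2.0, 4.5, 6.5]
True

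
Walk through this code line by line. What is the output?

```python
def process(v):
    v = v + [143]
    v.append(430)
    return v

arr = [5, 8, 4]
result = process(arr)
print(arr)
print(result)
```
[5, 8, 4]
[5, 8, 4, 143, 430]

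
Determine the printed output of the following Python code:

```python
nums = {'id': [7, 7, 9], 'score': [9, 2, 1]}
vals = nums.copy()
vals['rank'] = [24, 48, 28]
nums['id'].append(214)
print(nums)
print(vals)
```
{'id': [7, 7, 9, 214], 'score': [9, 2, 1]}
{'id': [7, 7, 9, 214], 'score': [9, 2, 1], 'rank': [24, 48, 28]}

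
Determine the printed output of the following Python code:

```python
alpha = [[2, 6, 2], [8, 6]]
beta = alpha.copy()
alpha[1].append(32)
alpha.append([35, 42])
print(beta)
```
[[2, 6, 2], [8, 6, 32]]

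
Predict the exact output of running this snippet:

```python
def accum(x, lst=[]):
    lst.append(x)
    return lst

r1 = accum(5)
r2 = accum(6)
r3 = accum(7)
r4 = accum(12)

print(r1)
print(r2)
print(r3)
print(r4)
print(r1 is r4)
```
[5, 6, 7, 12]
[5, 6, 7, 12]
[5, 6, 7, 12]
[5, 6, 7, 12]
True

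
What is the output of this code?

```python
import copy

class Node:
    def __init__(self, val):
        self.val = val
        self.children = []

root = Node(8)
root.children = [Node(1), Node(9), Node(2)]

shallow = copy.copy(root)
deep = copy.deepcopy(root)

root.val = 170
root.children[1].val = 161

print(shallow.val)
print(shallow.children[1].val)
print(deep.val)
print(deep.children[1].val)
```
8
161
8
9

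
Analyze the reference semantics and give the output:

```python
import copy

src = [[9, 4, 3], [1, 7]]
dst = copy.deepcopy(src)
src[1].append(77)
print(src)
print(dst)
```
[[9, 4, 3], [1, 7, 77]]
[[9, 4, 3], [1, 7]]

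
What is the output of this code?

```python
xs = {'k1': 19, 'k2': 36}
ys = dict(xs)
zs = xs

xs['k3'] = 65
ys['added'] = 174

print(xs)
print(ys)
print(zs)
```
{'k1': 19, 'k2': 36, 'k3': 65}
{'k1': 19, 'k2': 36, 'added': 174}
{'k1': 19, 'k2': 36, 'k3': 65}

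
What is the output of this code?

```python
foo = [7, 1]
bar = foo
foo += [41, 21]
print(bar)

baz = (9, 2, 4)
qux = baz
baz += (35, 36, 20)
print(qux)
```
[7, 1, 41, 21]
(9, 2, 4)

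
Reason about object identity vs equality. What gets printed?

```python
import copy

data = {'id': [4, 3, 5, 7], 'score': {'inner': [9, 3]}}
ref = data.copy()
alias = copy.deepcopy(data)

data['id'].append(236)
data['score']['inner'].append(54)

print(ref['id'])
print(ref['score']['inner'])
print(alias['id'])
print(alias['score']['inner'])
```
[4, 3, 5, 7, 236]
[9, 3, 54]
[4, 3, 5, 7]
[9, 3]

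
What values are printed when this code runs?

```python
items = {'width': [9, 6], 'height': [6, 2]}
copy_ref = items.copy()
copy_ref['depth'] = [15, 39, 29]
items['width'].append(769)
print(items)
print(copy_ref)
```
{'width': [9, 6, 769], 'height': [6, 2]}
{'width': [9, 6, 769], 'height': [6, 2], 'depth': [15, 39, 29]}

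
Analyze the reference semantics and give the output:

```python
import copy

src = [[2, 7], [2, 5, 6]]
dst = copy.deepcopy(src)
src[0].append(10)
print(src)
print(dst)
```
[[2, 7, 10], [2, 5, 6]]
[[2, 7], [2, 5, 6]]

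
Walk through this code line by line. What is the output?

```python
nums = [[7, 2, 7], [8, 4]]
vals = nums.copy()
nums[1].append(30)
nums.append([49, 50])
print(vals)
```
[[7, 2, 7], [8, 4, 30]]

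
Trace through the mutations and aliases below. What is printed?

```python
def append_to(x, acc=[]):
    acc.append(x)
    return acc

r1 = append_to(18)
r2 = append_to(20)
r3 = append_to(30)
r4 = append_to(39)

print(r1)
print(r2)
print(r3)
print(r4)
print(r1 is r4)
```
[18, 20, 30, 39]
[18, 20, 30, 39]
[18, 20, 30, 39]
[18, 20, 30, 39]
True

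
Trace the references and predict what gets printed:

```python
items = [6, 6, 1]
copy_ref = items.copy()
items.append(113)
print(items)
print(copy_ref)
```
[6, 6, 1, 113]
[6, 6, 1]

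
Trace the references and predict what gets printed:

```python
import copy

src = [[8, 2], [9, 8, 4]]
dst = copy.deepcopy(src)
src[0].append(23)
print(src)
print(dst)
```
[[8, 2, 23], [9, 8, 4]]
[[8, 2], [9, 8, 4]]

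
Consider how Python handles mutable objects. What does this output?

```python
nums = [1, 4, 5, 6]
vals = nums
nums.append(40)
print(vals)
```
[1, 4, 5, 6, 40]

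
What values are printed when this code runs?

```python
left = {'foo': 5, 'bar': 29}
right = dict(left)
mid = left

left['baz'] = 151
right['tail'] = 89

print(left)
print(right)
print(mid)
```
{'foo': 5, 'bar': 29, 'baz': 151}
{'foo': 5, 'bar': 29, 'tail': 89}
{'foo': 5, 'bar': 29, 'baz': 151}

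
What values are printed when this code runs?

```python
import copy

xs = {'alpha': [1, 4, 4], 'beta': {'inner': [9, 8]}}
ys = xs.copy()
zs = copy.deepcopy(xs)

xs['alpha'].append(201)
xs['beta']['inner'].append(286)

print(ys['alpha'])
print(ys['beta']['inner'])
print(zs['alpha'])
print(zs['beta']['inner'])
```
[1, 4, 4, 201]
[9, 8, 286]
[1, 4, 4]
[9, 8]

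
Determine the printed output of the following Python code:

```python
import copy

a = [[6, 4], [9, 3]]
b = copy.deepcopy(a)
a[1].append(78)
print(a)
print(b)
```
[[6, 4], [9, 3, 78]]
[[6, 4], [9, 3]]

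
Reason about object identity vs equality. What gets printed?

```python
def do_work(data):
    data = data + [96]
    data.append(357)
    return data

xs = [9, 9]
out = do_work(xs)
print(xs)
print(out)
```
[9, 9]
[9, 9, 96, 357]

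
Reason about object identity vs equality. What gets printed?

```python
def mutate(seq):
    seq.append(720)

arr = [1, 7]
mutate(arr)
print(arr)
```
[1, 7, 720]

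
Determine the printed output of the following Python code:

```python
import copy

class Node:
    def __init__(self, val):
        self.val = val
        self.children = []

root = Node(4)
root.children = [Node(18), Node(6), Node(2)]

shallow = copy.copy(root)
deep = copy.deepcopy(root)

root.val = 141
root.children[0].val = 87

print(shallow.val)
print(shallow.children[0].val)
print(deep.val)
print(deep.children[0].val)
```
4
87
4
18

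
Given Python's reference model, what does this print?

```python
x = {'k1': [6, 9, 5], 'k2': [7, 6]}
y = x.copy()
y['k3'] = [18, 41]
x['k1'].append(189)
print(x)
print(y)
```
{'k1': [6, 9, 5, 189], 'k2': [7, 6]}
{'k1': [6, 9, 5, 189], 'k2': [7, 6], 'k3': [18, 41]}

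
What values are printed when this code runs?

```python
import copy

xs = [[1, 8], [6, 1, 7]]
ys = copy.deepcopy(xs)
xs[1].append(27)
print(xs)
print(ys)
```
[[1, 8], [6, 1, 7, 27]]
[[1, 8], [6, 1, 7]]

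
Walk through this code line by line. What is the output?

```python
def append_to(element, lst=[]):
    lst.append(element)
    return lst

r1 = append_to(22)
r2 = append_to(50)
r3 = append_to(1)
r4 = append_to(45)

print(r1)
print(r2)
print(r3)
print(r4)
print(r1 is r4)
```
[22, 50, 1, 45]
[22, 50, 1, 45]
[22, 50, 1, 45]
[22, 50, 1, 45]
True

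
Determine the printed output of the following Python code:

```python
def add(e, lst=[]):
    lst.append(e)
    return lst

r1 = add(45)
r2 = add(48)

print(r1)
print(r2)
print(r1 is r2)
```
[45, 48]
[45, 48]
True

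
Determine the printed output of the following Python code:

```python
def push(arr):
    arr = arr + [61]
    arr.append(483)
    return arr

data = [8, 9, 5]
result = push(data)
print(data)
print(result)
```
[8, 9, 5]
[8, 9, 5, 61, 483]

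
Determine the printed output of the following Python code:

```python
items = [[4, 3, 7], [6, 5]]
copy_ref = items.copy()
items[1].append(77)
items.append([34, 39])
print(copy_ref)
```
[[4, 3, 7], [6, 5, 77]]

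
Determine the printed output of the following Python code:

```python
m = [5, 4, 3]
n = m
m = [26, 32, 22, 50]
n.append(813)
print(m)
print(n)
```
[26, 32, 22, 50]
[5, 4, 3, 813]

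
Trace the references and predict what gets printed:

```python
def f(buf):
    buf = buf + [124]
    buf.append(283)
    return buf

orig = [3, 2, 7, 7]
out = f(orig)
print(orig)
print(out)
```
[3, 2, 7, 7]
[3, 2, 7, 7, 124, 283]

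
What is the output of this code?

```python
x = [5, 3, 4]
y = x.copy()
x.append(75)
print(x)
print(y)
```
[5, 3, 4, 75]
[5, 3, 4]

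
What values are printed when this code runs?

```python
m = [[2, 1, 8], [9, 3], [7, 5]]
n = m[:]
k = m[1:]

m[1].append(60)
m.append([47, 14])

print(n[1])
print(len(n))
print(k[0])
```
[9, 3, 60]
3
[9, 3, 60]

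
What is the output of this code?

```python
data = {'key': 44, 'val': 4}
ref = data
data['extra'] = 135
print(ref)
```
{'key': 44, 'val': 4, 'extra': 135}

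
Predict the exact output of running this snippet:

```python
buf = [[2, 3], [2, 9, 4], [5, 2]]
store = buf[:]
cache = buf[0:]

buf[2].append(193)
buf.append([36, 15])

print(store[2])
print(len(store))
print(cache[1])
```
[5, 2, 193]
3
[2, 9, 4]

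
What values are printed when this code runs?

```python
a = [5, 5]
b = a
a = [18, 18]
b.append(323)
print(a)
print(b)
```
[18, 18]
[5, 5, 323]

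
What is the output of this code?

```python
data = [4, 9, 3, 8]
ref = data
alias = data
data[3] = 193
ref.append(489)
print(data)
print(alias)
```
[4, 9, 3, 193, 489]
[4, 9, 3, 193, 489]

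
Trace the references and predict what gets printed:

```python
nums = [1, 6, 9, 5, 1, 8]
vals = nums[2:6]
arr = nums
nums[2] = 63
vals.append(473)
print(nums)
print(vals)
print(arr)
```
[1, 6, 63, 5, 1, 8]
[9, 5, 1, 8, 473]
[1, 6, 63, 5, 1, 8]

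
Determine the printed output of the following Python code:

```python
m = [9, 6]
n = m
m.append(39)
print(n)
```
[9, 6, 39]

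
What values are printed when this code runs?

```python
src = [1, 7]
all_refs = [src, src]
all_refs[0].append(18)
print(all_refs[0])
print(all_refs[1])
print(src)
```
[1, 7, 18]
[1, 7, 18]
[1, 7, 18]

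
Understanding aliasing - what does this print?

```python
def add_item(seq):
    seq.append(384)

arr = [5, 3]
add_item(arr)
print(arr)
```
[5, 3, 384]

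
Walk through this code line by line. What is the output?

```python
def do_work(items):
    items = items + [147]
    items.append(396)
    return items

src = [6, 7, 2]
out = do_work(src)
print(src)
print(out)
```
[6, 7, 2]
[6, 7, 2, 147, 396]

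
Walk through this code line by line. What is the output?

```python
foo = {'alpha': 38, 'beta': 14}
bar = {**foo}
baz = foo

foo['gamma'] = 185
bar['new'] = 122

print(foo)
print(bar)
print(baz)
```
{'alpha': 38, 'beta': 14, 'gamma': 185}
{'alpha': 38, 'beta': 14, 'new': 122}
{'alpha': 38, 'beta': 14, 'gamma': 185}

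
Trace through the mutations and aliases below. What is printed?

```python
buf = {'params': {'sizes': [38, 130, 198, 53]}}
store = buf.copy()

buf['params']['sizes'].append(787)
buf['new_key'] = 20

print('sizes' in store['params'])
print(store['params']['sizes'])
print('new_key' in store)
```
True
[38, 130, 198, 53, 787]
False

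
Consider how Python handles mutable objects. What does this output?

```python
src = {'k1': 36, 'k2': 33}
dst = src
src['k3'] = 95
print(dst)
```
{'k1': 36, 'k2': 33, 'k3': 95}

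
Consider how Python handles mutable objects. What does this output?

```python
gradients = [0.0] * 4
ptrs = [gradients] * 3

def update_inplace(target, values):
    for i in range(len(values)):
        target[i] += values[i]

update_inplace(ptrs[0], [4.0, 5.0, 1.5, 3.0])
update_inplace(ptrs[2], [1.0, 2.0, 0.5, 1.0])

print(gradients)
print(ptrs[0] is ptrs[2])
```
[5.0, 7.0, 2.0, 4.0]
True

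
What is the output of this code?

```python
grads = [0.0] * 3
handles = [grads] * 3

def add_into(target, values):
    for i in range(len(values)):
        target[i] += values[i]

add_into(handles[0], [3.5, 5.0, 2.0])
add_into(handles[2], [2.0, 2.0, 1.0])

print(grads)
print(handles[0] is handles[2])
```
[5.5, 7.0, 3.0]
True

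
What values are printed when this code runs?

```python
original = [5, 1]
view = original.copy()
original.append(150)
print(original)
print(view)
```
[5, 1, 150]
[5, 1]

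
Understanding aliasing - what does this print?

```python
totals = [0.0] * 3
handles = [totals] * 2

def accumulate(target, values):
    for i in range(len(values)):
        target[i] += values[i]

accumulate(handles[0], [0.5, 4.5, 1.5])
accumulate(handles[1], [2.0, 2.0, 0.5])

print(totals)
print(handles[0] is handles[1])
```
[2.5, 6.5, 2.0]
True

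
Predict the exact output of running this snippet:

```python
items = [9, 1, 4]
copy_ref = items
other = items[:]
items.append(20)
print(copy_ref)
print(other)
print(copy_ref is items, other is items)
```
[9, 1, 4, 20]
[9, 1, 4]
True False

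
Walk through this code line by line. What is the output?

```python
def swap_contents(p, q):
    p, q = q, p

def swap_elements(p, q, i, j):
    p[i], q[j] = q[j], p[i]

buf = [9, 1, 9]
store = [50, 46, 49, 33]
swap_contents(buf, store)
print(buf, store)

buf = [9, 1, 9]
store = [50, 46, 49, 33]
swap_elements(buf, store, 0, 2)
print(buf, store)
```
[9, 1, 9] [50, 46, 49, 33]
[49, 1, 9] [50, 46, 9, 33]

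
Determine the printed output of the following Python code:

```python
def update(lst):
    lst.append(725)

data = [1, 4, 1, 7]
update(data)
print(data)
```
[1, 4, 1, 7, 725]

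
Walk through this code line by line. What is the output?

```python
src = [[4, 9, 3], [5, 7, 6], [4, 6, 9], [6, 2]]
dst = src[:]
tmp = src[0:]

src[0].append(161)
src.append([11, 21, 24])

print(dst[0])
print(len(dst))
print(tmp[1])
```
[4, 9, 3, 161]
4
[5, 7, 6]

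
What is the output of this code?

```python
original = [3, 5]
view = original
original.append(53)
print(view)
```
[3, 5, 53]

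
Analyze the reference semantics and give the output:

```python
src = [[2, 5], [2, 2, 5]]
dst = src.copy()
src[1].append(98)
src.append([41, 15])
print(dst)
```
[[2, 5], [2, 2, 5, 98]]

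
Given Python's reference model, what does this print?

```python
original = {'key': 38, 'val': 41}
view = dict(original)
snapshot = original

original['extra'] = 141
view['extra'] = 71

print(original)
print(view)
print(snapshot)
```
{'key': 38, 'val': 41, 'extra': 141}
{'key': 38, 'val': 41, 'extra': 71}
{'key': 38, 'val': 41, 'extra': 141}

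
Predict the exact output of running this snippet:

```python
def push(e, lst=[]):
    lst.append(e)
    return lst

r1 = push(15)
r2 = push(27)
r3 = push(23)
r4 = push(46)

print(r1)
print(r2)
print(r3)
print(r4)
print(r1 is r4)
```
[15, 27, 23, 46]
[15, 27, 23, 46]
[15, 27, 23, 46]
[15, 27, 23, 46]
True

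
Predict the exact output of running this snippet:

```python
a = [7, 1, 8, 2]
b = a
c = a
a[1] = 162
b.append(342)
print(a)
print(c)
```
[7, 162, 8, 2, 342]
[7, 162, 8, 2, 342]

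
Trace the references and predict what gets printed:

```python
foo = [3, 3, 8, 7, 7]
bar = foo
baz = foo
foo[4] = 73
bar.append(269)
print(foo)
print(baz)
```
[3, 3, 8, 7, 73, 269]
[3, 3, 8, 7, 73, 269]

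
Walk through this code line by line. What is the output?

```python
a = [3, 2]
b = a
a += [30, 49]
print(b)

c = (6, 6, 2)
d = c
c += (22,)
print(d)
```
[3, 2, 30, 49]
(6, 6, 2)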